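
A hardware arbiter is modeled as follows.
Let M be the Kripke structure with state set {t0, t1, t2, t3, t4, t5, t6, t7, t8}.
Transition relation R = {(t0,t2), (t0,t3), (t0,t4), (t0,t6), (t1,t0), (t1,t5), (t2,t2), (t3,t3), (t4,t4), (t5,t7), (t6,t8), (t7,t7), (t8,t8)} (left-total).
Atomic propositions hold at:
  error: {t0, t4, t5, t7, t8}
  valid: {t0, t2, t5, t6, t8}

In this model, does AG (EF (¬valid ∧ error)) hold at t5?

Sat(¬valid) = {t1, t3, t4, t7}
Sat(¬valid ∧ error) = {t4, t7}
EF (¬valid ∧ error): least fixpoint, start Z0 = {t4, t7}, add states with some successor in Z. Z1 = {t0, t4, t5, t7}; Z2 = {t0, t1, t4, t5, t7}; fixed.
Sat(EF (¬valid ∧ error)) = {t0, t1, t4, t5, t7}
AG (EF (¬valid ∧ error)): greatest fixpoint, start Z0 = {t0, t1, t4, t5, t7}, keep only states in Sat with every successor in Z. Z1 = {t1, t4, t5, t7}; Z2 = {t4, t5, t7}; fixed.
Sat(AG (EF (¬valid ∧ error))) = {t4, t5, t7}
t5 ∈ Sat(AG (EF (¬valid ∧ error))) = {t4, t5, t7}, so the formula holds at t5.

Yes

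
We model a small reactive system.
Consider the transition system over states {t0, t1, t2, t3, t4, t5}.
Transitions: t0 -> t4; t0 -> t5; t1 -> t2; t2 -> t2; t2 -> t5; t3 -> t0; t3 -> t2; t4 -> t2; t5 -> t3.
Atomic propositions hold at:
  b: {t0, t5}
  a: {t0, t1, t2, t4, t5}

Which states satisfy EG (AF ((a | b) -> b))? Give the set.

{t0, t3, t5}

Sat(a | b) = {t0, t1, t2, t4, t5}
Sat((a | b) -> b) = {t0, t3, t5}
AF ((a | b) -> b): least fixpoint, start Z0 = {t0, t3, t5}, add states with every successor in Z. Already a fixed point.
Sat(AF ((a | b) -> b)) = {t0, t3, t5}
EG (AF ((a | b) -> b)): greatest fixpoint, start Z0 = {t0, t3, t5}, keep only states in Sat with some successor in Z. Already a fixed point.
Sat(EG (AF ((a | b) -> b))) = {t0, t3, t5}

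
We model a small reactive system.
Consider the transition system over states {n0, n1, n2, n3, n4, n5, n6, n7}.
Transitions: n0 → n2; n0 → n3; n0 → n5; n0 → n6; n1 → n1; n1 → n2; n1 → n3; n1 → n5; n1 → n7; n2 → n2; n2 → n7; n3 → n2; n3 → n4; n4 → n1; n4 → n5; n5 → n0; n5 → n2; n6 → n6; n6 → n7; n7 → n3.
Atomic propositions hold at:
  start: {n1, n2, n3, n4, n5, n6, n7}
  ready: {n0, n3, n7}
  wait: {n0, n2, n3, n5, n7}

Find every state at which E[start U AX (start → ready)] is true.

Sat(start → ready) = {n0, n3, n7}
Sat(AX (start → ready)) = {s : every successor in {n0, n3, n7}} = {n7}
E[start U AX (start → ready)]: least fixpoint, start Z0 = Sat(AX (start → ready)) = {n7}, add states in Sat(start) with some successor in Z. Z1 = {n1, n2, n6, n7}; Z2 = {n1, n2, n3, n4, n5, n6, n7}; fixed.
Sat(E[start U AX (start → ready)]) = {n1, n2, n3, n4, n5, n6, n7}

{n1, n2, n3, n4, n5, n6, n7}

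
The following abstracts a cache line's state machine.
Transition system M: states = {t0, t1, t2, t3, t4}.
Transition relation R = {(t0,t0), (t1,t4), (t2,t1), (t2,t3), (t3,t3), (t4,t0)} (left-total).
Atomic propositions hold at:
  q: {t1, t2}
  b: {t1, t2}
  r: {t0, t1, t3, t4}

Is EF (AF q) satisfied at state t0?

AF q: least fixpoint, start Z0 = {t1, t2}, add states with every successor in Z. Already a fixed point.
Sat(AF q) = {t1, t2}
EF (AF q): least fixpoint, start Z0 = {t1, t2}, add states with some successor in Z. Already a fixed point.
Sat(EF (AF q)) = {t1, t2}
t0 ∉ Sat(EF (AF q)) = {t1, t2}, so the formula does not hold at t0.

No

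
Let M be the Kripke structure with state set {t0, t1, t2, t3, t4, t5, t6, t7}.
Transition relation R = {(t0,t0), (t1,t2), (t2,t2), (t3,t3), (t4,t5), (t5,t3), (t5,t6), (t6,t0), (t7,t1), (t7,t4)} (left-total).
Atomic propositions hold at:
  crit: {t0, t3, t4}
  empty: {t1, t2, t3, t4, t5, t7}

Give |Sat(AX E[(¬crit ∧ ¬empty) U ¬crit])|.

Sat(¬crit) = {t1, t2, t5, t6, t7}
Sat(¬empty) = {t0, t6}
Sat(¬crit ∧ ¬empty) = {t6}
E[(¬crit ∧ ¬empty) U ¬crit]: least fixpoint, start Z0 = Sat(¬crit) = {t1, t2, t5, t6, t7}, add states in Sat(¬crit ∧ ¬empty) with some successor in Z. Already a fixed point.
Sat(E[(¬crit ∧ ¬empty) U ¬crit]) = {t1, t2, t5, t6, t7}
Sat(AX E[(¬crit ∧ ¬empty) U ¬crit]) = {s : every successor in {t1, t2, t5, t6, t7}} = {t1, t2, t4}
|Sat(AX E[(¬crit ∧ ¬empty) U ¬crit])| = |{t1, t2, t4}| = 3.

3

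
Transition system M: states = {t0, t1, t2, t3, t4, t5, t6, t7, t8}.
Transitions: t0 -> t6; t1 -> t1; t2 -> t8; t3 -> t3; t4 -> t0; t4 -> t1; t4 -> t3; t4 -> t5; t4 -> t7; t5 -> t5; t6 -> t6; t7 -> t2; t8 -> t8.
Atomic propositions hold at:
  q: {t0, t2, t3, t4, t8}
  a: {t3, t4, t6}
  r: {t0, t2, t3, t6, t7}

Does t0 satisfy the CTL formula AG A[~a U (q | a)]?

Yes

Sat(~a) = {t0, t1, t2, t5, t7, t8}
Sat(q | a) = {t0, t2, t3, t4, t6, t8}
A[~a U (q | a)]: least fixpoint, start Z0 = Sat((q | a)) = {t0, t2, t3, t4, t6, t8}, add states in Sat(~a) with every successor in Z. Z1 = {t0, t2, t3, t4, t6, t7, t8}; fixed.
Sat(A[~a U (q | a)]) = {t0, t2, t3, t4, t6, t7, t8}
AG A[~a U (q | a)]: greatest fixpoint, start Z0 = {t0, t2, t3, t4, t6, t7, t8}, keep only states in Sat with every successor in Z. Z1 = {t0, t2, t3, t6, t7, t8}; fixed.
Sat(AG A[~a U (q | a)]) = {t0, t2, t3, t6, t7, t8}
t0 ∈ Sat(AG A[~a U (q | a)]) = {t0, t2, t3, t6, t7, t8}, so the formula holds at t0.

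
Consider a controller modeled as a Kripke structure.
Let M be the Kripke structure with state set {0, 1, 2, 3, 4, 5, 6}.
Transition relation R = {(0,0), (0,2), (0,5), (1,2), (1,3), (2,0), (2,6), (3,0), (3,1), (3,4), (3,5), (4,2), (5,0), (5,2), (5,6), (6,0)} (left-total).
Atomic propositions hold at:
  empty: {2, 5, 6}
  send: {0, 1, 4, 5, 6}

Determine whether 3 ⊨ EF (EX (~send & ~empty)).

Yes

Sat(~send) = {2, 3}
Sat(~empty) = {0, 1, 3, 4}
Sat(~send & ~empty) = {3}
Sat(EX (~send & ~empty)) = {s : some successor in {3}} = {1}
EF (EX (~send & ~empty)): least fixpoint, start Z0 = {1}, add states with some successor in Z. Z1 = {1, 3}; fixed.
Sat(EF (EX (~send & ~empty))) = {1, 3}
3 ∈ Sat(EF (EX (~send & ~empty))) = {1, 3}, so the formula holds at 3.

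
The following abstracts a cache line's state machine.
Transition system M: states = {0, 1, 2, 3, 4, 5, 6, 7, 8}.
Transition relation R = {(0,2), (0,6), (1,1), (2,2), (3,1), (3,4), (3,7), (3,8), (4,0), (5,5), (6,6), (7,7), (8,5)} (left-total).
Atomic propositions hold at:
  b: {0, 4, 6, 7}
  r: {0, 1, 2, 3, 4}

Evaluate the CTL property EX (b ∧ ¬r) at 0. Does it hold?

Yes

Sat(¬r) = {5, 6, 7, 8}
Sat(b ∧ ¬r) = {6, 7}
Sat(EX (b ∧ ¬r)) = {s : some successor in {6, 7}} = {0, 3, 6, 7}
0 ∈ Sat(EX (b ∧ ¬r)) = {0, 3, 6, 7}, so the formula holds at 0.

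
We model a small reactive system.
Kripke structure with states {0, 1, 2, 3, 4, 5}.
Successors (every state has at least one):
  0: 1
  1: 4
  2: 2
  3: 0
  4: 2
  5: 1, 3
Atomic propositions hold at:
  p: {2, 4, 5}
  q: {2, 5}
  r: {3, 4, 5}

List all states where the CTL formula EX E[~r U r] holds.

Sat(~r) = {0, 1, 2}
E[~r U r]: least fixpoint, start Z0 = Sat(r) = {3, 4, 5}, add states in Sat(~r) with some successor in Z. Z1 = {1, 3, 4, 5}; Z2 = {0, 1, 3, 4, 5}; fixed.
Sat(E[~r U r]) = {0, 1, 3, 4, 5}
Sat(EX E[~r U r]) = {s : some successor in {0, 1, 3, 4, 5}} = {0, 1, 3, 5}

{0, 1, 3, 5}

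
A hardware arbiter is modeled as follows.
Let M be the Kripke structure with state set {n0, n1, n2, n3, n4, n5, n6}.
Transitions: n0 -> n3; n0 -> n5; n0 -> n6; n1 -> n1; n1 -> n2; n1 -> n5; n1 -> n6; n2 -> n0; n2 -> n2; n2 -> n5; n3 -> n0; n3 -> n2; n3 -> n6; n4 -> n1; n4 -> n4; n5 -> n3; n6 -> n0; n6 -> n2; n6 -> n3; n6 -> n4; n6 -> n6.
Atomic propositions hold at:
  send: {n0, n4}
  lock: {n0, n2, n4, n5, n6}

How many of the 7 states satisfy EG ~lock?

1

Sat(~lock) = {n1, n3}
EG ~lock: greatest fixpoint, start Z0 = {n1, n3}, keep only states in Sat with some successor in Z. Z1 = {n1}; fixed.
Sat(EG ~lock) = {n1}
|Sat(EG ~lock)| = |{n1}| = 1.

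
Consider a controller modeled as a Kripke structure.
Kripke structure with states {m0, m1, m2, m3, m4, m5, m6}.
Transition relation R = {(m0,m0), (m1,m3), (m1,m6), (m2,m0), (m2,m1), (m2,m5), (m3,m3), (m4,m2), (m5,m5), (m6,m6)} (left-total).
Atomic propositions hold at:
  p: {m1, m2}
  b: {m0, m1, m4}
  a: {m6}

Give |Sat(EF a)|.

EF a: least fixpoint, start Z0 = {m6}, add states with some successor in Z. Z1 = {m1, m6}; Z2 = {m1, m2, m6}; Z3 = {m1, m2, m4, m6}; fixed.
Sat(EF a) = {m1, m2, m4, m6}
|Sat(EF a)| = |{m1, m2, m4, m6}| = 4.

4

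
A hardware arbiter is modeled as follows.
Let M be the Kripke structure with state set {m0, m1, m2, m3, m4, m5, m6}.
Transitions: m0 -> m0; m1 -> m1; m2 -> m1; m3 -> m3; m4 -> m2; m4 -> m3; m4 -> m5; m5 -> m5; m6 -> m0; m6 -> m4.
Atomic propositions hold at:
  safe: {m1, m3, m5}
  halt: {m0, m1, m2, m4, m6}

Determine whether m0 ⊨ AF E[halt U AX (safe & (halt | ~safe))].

No

Sat(~safe) = {m0, m2, m4, m6}
Sat(halt | ~safe) = {m0, m1, m2, m4, m6}
Sat(safe & (halt | ~safe)) = {m1}
Sat(AX (safe & (halt | ~safe))) = {s : every successor in {m1}} = {m1, m2}
E[halt U AX (safe & (halt | ~safe))]: least fixpoint, start Z0 = Sat(AX (safe & (halt | ~safe))) = {m1, m2}, add states in Sat(halt) with some successor in Z. Z1 = {m1, m2, m4}; Z2 = {m1, m2, m4, m6}; fixed.
Sat(E[halt U AX (safe & (halt | ~safe))]) = {m1, m2, m4, m6}
AF E[halt U AX (safe & (halt | ~safe))]: least fixpoint, start Z0 = {m1, m2, m4, m6}, add states with every successor in Z. Already a fixed point.
Sat(AF E[halt U AX (safe & (halt | ~safe))]) = {m1, m2, m4, m6}
m0 ∉ Sat(AF E[halt U AX (safe & (halt | ~safe))]) = {m1, m2, m4, m6}, so the formula does not hold at m0.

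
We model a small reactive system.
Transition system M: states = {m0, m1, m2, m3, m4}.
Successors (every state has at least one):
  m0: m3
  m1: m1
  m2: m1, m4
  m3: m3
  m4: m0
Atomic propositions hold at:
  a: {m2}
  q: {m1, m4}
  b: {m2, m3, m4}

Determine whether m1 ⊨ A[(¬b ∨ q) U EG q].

Yes

Sat(¬b) = {m0, m1}
Sat(¬b ∨ q) = {m0, m1, m4}
EG q: greatest fixpoint, start Z0 = {m1, m4}, keep only states in Sat with some successor in Z. Z1 = {m1}; fixed.
Sat(EG q) = {m1}
A[(¬b ∨ q) U EG q]: least fixpoint, start Z0 = Sat(EG q) = {m1}, add states in Sat(¬b ∨ q) with every successor in Z. Already a fixed point.
Sat(A[(¬b ∨ q) U EG q]) = {m1}
m1 ∈ Sat(A[(¬b ∨ q) U EG q]) = {m1}, so the formula holds at m1.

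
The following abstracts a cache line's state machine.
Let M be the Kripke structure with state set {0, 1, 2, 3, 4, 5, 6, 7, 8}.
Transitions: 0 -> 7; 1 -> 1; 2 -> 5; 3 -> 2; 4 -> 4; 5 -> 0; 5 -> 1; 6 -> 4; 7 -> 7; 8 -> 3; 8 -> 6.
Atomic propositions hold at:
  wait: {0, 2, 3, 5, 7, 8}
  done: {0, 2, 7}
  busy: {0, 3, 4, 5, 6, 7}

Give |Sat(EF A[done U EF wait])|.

6

EF wait: least fixpoint, start Z0 = {0, 2, 3, 5, 7, 8}, add states with some successor in Z. Already a fixed point.
Sat(EF wait) = {0, 2, 3, 5, 7, 8}
A[done U EF wait]: least fixpoint, start Z0 = Sat(EF wait) = {0, 2, 3, 5, 7, 8}, add states in Sat(done) with every successor in Z. Already a fixed point.
Sat(A[done U EF wait]) = {0, 2, 3, 5, 7, 8}
EF A[done U EF wait]: least fixpoint, start Z0 = {0, 2, 3, 5, 7, 8}, add states with some successor in Z. Already a fixed point.
Sat(EF A[done U EF wait]) = {0, 2, 3, 5, 7, 8}
|Sat(EF A[done U EF wait])| = |{0, 2, 3, 5, 7, 8}| = 6.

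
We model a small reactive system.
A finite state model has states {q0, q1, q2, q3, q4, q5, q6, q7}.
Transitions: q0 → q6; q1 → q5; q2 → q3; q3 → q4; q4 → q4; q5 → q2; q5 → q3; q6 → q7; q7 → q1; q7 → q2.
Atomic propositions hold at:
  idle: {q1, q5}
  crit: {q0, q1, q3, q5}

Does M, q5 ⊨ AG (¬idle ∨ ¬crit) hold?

No

Sat(¬idle) = {q0, q2, q3, q4, q6, q7}
Sat(¬crit) = {q2, q4, q6, q7}
Sat(¬idle ∨ ¬crit) = {q0, q2, q3, q4, q6, q7}
AG (¬idle ∨ ¬crit): greatest fixpoint, start Z0 = {q0, q2, q3, q4, q6, q7}, keep only states in Sat with every successor in Z. Z1 = {q0, q2, q3, q4, q6}; Z2 = {q0, q2, q3, q4}; Z3 = {q2, q3, q4}; fixed.
Sat(AG (¬idle ∨ ¬crit)) = {q2, q3, q4}
q5 ∉ Sat(AG (¬idle ∨ ¬crit)) = {q2, q3, q4}, so the formula does not hold at q5.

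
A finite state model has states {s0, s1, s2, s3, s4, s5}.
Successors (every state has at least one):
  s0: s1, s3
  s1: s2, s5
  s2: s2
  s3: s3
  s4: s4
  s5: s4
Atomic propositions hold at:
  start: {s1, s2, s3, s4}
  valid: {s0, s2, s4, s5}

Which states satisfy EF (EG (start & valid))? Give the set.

{s0, s1, s2, s4, s5}

Sat(start & valid) = {s2, s4}
EG (start & valid): greatest fixpoint, start Z0 = {s2, s4}, keep only states in Sat with some successor in Z. Already a fixed point.
Sat(EG (start & valid)) = {s2, s4}
EF (EG (start & valid)): least fixpoint, start Z0 = {s2, s4}, add states with some successor in Z. Z1 = {s1, s2, s4, s5}; Z2 = {s0, s1, s2, s4, s5}; fixed.
Sat(EF (EG (start & valid))) = {s0, s1, s2, s4, s5}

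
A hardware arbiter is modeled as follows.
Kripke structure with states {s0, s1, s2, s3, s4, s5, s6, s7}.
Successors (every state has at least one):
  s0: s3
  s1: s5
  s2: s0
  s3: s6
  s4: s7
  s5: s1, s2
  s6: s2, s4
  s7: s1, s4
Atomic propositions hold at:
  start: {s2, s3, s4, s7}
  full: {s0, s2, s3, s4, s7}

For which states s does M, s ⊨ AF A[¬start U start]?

{s0, s2, s3, s4, s6, s7}

Sat(¬start) = {s0, s1, s5, s6}
A[¬start U start]: least fixpoint, start Z0 = Sat(start) = {s2, s3, s4, s7}, add states in Sat(¬start) with every successor in Z. Z1 = {s0, s2, s3, s4, s6, s7}; fixed.
Sat(A[¬start U start]) = {s0, s2, s3, s4, s6, s7}
AF A[¬start U start]: least fixpoint, start Z0 = {s0, s2, s3, s4, s6, s7}, add states with every successor in Z. Already a fixed point.
Sat(AF A[¬start U start]) = {s0, s2, s3, s4, s6, s7}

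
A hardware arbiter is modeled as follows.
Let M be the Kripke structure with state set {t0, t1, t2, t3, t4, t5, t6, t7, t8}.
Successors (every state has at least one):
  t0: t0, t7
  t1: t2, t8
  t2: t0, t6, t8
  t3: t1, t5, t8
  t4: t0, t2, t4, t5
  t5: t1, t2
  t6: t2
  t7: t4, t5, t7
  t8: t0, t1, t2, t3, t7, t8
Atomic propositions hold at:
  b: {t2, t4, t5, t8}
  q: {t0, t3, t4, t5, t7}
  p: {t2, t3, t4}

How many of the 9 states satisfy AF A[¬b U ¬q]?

6

Sat(¬b) = {t0, t1, t3, t6, t7}
Sat(¬q) = {t1, t2, t6, t8}
A[¬b U ¬q]: least fixpoint, start Z0 = Sat(¬q) = {t1, t2, t6, t8}, add states in Sat(¬b) with every successor in Z. Already a fixed point.
Sat(A[¬b U ¬q]) = {t1, t2, t6, t8}
AF A[¬b U ¬q]: least fixpoint, start Z0 = {t1, t2, t6, t8}, add states with every successor in Z. Z1 = {t1, t2, t5, t6, t8}; Z2 = {t1, t2, t3, t5, t6, t8}; fixed.
Sat(AF A[¬b U ¬q]) = {t1, t2, t3, t5, t6, t8}
|Sat(AF A[¬b U ¬q])| = |{t1, t2, t3, t5, t6, t8}| = 6.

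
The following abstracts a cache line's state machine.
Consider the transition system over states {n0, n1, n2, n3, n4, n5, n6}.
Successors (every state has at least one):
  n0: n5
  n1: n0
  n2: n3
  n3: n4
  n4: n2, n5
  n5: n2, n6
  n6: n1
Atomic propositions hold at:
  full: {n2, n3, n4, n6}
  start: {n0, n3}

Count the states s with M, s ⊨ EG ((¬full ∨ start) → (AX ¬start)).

5

Sat(¬full) = {n0, n1, n5}
Sat(¬full ∨ start) = {n0, n1, n3, n5}
Sat(¬start) = {n1, n2, n4, n5, n6}
Sat(AX ¬start) = {s : every successor in {n1, n2, n4, n5, n6}} = {n0, n3, n4, n5, n6}
Sat((¬full ∨ start) → (AX ¬start)) = {n0, n2, n3, n4, n5, n6}
EG ((¬full ∨ start) → (AX ¬start)): greatest fixpoint, start Z0 = {n0, n2, n3, n4, n5, n6}, keep only states in Sat with some successor in Z. Z1 = {n0, n2, n3, n4, n5}; fixed.
Sat(EG ((¬full ∨ start) → (AX ¬start))) = {n0, n2, n3, n4, n5}
|Sat(EG ((¬full ∨ start) → (AX ¬start)))| = |{n0, n2, n3, n4, n5}| = 5.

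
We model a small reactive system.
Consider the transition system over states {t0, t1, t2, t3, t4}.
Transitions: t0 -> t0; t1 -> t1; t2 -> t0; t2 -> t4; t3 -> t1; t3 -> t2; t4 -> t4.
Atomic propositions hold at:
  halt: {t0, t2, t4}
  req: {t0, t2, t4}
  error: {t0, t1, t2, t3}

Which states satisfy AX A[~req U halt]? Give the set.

Sat(~req) = {t1, t3}
A[~req U halt]: least fixpoint, start Z0 = Sat(halt) = {t0, t2, t4}, add states in Sat(~req) with every successor in Z. Already a fixed point.
Sat(A[~req U halt]) = {t0, t2, t4}
Sat(AX A[~req U halt]) = {s : every successor in {t0, t2, t4}} = {t0, t2, t4}

{t0, t2, t4}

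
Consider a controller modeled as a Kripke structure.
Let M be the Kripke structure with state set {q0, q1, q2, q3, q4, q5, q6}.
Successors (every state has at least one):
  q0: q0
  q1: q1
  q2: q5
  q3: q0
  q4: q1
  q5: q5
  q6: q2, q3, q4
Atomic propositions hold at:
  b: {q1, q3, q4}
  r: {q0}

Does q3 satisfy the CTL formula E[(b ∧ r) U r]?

Sat(b ∧ r) = ∅
E[(b ∧ r) U r]: least fixpoint, start Z0 = Sat(r) = {q0}, add states in Sat(b ∧ r) with some successor in Z. Already a fixed point.
Sat(E[(b ∧ r) U r]) = {q0}
q3 ∉ Sat(E[(b ∧ r) U r]) = {q0}, so the formula does not hold at q3.

No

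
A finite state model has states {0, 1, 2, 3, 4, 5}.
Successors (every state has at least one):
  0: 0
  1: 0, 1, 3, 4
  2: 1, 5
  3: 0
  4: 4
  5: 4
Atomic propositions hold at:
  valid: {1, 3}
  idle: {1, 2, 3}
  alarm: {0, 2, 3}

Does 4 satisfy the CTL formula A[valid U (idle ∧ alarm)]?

No

Sat(idle ∧ alarm) = {2, 3}
A[valid U (idle ∧ alarm)]: least fixpoint, start Z0 = Sat((idle ∧ alarm)) = {2, 3}, add states in Sat(valid) with every successor in Z. Already a fixed point.
Sat(A[valid U (idle ∧ alarm)]) = {2, 3}
4 ∉ Sat(A[valid U (idle ∧ alarm)]) = {2, 3}, so the formula does not hold at 4.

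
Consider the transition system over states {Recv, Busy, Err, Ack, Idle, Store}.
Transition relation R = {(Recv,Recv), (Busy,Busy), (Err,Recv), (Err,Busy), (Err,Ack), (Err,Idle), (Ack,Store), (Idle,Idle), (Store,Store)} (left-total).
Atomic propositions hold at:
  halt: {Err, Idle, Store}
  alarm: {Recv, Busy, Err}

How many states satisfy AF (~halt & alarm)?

Sat(~halt) = {Recv, Busy, Ack}
Sat(~halt & alarm) = {Recv, Busy}
AF (~halt & alarm): least fixpoint, start Z0 = {Recv, Busy}, add states with every successor in Z. Already a fixed point.
Sat(AF (~halt & alarm)) = {Recv, Busy}
|Sat(AF (~halt & alarm))| = |{Recv, Busy}| = 2.

2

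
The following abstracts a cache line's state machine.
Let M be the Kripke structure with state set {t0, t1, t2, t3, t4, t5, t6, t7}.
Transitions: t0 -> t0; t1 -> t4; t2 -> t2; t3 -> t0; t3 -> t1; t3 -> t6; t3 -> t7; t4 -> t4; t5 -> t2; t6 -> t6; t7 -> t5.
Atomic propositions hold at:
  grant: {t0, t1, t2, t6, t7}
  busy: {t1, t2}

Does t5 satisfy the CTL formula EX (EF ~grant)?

No

Sat(~grant) = {t3, t4, t5}
EF ~grant: least fixpoint, start Z0 = {t3, t4, t5}, add states with some successor in Z. Z1 = {t1, t3, t4, t5, t7}; fixed.
Sat(EF ~grant) = {t1, t3, t4, t5, t7}
Sat(EX (EF ~grant)) = {s : some successor in {t1, t3, t4, t5, t7}} = {t1, t3, t4, t7}
t5 ∉ Sat(EX (EF ~grant)) = {t1, t3, t4, t7}, so the formula does not hold at t5.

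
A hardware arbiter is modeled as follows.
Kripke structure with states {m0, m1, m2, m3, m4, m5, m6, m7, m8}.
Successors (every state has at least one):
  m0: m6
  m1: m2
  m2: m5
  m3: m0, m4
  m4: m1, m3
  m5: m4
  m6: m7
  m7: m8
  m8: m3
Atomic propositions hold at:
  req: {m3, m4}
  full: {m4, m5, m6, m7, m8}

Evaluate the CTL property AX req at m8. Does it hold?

Yes

Sat(AX req) = {s : every successor in {m3, m4}} = {m5, m8}
m8 ∈ Sat(AX req) = {m5, m8}, so the formula holds at m8.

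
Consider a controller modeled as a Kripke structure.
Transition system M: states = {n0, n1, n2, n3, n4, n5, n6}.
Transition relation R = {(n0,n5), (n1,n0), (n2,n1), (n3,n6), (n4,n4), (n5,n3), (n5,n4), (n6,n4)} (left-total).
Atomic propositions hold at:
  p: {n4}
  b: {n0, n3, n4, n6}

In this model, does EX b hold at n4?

Sat(EX b) = {s : some successor in {n0, n3, n4, n6}} = {n1, n3, n4, n5, n6}
n4 ∈ Sat(EX b) = {n1, n3, n4, n5, n6}, so the formula holds at n4.

Yes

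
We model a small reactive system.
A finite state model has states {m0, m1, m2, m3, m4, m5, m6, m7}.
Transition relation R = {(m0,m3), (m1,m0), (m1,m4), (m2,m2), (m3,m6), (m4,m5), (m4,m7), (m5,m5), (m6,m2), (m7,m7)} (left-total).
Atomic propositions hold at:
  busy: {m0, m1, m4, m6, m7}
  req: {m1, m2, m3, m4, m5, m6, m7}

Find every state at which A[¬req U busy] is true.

Sat(¬req) = {m0}
A[¬req U busy]: least fixpoint, start Z0 = Sat(busy) = {m0, m1, m4, m6, m7}, add states in Sat(¬req) with every successor in Z. Already a fixed point.
Sat(A[¬req U busy]) = {m0, m1, m4, m6, m7}

{m0, m1, m4, m6, m7}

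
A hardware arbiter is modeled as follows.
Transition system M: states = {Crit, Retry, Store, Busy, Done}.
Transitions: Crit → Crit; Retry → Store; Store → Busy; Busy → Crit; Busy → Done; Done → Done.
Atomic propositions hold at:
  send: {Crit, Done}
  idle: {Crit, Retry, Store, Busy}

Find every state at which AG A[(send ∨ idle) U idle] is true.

{Crit}

Sat(send ∨ idle) = {Crit, Retry, Store, Busy, Done}
A[(send ∨ idle) U idle]: least fixpoint, start Z0 = Sat(idle) = {Crit, Retry, Store, Busy}, add states in Sat(send ∨ idle) with every successor in Z. Already a fixed point.
Sat(A[(send ∨ idle) U idle]) = {Crit, Retry, Store, Busy}
AG A[(send ∨ idle) U idle]: greatest fixpoint, start Z0 = {Crit, Retry, Store, Busy}, keep only states in Sat with every successor in Z. Z1 = {Crit, Retry, Store}; Z2 = {Crit, Retry}; Z3 = {Crit}; fixed.
Sat(AG A[(send ∨ idle) U idle]) = {Crit}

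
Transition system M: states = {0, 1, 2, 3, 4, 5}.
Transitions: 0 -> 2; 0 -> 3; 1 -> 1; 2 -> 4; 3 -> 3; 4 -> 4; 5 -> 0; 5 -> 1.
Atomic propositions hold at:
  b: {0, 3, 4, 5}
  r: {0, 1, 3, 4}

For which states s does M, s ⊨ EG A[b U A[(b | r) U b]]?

Sat(b | r) = {0, 1, 3, 4, 5}
A[(b | r) U b]: least fixpoint, start Z0 = Sat(b) = {0, 3, 4, 5}, add states in Sat(b | r) with every successor in Z. Already a fixed point.
Sat(A[(b | r) U b]) = {0, 3, 4, 5}
A[b U A[(b | r) U b]]: least fixpoint, start Z0 = Sat(A[(b | r) U b]) = {0, 3, 4, 5}, add states in Sat(b) with every successor in Z. Already a fixed point.
Sat(A[b U A[(b | r) U b]]) = {0, 3, 4, 5}
EG A[b U A[(b | r) U b]]: greatest fixpoint, start Z0 = {0, 3, 4, 5}, keep only states in Sat with some successor in Z. Already a fixed point.
Sat(EG A[b U A[(b | r) U b]]) = {0, 3, 4, 5}

{0, 3, 4, 5}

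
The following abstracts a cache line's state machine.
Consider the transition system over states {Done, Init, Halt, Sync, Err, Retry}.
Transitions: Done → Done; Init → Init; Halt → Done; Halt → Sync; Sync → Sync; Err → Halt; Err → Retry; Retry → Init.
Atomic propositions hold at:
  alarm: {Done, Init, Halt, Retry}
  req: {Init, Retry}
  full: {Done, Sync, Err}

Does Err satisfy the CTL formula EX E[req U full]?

No

E[req U full]: least fixpoint, start Z0 = Sat(full) = {Done, Sync, Err}, add states in Sat(req) with some successor in Z. Already a fixed point.
Sat(E[req U full]) = {Done, Sync, Err}
Sat(EX E[req U full]) = {s : some successor in {Done, Sync, Err}} = {Done, Halt, Sync}
Err ∉ Sat(EX E[req U full]) = {Done, Halt, Sync}, so the formula does not hold at Err.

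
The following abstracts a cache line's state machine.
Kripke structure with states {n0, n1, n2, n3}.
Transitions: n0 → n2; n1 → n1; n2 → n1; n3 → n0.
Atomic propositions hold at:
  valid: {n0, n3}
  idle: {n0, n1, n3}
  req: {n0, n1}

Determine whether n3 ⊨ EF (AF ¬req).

Yes

Sat(¬req) = {n2, n3}
AF ¬req: least fixpoint, start Z0 = {n2, n3}, add states with every successor in Z. Z1 = {n0, n2, n3}; fixed.
Sat(AF ¬req) = {n0, n2, n3}
EF (AF ¬req): least fixpoint, start Z0 = {n0, n2, n3}, add states with some successor in Z. Already a fixed point.
Sat(EF (AF ¬req)) = {n0, n2, n3}
n3 ∈ Sat(EF (AF ¬req)) = {n0, n2, n3}, so the formula holds at n3.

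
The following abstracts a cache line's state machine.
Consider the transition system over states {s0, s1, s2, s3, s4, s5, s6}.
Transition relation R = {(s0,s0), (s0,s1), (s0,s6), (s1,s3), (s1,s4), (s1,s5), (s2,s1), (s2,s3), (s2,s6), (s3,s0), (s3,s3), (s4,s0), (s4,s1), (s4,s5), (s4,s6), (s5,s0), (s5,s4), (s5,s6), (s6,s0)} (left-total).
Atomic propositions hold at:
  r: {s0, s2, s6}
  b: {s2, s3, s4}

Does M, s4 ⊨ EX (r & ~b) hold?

Yes

Sat(~b) = {s0, s1, s5, s6}
Sat(r & ~b) = {s0, s6}
Sat(EX (r & ~b)) = {s : some successor in {s0, s6}} = {s0, s2, s3, s4, s5, s6}
s4 ∈ Sat(EX (r & ~b)) = {s0, s2, s3, s4, s5, s6}, so the formula holds at s4.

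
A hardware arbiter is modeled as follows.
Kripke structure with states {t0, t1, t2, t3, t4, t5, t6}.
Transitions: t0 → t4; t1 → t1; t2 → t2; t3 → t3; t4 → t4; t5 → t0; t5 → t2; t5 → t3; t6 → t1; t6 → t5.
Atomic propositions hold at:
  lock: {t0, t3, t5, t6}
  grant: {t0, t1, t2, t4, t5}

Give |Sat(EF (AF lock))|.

AF lock: least fixpoint, start Z0 = {t0, t3, t5, t6}, add states with every successor in Z. Already a fixed point.
Sat(AF lock) = {t0, t3, t5, t6}
EF (AF lock): least fixpoint, start Z0 = {t0, t3, t5, t6}, add states with some successor in Z. Already a fixed point.
Sat(EF (AF lock)) = {t0, t3, t5, t6}
|Sat(EF (AF lock))| = |{t0, t3, t5, t6}| = 4.

4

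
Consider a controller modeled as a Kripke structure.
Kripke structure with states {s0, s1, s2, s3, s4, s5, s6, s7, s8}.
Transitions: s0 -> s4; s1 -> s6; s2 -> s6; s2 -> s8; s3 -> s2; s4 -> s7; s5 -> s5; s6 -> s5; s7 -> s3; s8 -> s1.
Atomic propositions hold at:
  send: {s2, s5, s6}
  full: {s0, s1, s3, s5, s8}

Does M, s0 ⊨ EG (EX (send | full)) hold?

Sat(send | full) = {s0, s1, s2, s3, s5, s6, s8}
Sat(EX (send | full)) = {s : some successor in {s0, s1, s2, s3, s5, s6, s8}} = {s1, s2, s3, s5, s6, s7, s8}
EG (EX (send | full)): greatest fixpoint, start Z0 = {s1, s2, s3, s5, s6, s7, s8}, keep only states in Sat with some successor in Z. Already a fixed point.
Sat(EG (EX (send | full))) = {s1, s2, s3, s5, s6, s7, s8}
s0 ∉ Sat(EG (EX (send | full))) = {s1, s2, s3, s5, s6, s7, s8}, so the formula does not hold at s0.

No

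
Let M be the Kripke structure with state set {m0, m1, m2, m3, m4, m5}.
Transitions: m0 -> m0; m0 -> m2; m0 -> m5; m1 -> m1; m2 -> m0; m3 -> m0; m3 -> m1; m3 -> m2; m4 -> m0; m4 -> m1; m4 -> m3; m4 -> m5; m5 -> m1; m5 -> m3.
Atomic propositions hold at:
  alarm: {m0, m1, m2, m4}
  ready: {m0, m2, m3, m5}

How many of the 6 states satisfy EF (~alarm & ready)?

Sat(~alarm) = {m3, m5}
Sat(~alarm & ready) = {m3, m5}
EF (~alarm & ready): least fixpoint, start Z0 = {m3, m5}, add states with some successor in Z. Z1 = {m0, m3, m4, m5}; Z2 = {m0, m2, m3, m4, m5}; fixed.
Sat(EF (~alarm & ready)) = {m0, m2, m3, m4, m5}
|Sat(EF (~alarm & ready))| = |{m0, m2, m3, m4, m5}| = 5.

5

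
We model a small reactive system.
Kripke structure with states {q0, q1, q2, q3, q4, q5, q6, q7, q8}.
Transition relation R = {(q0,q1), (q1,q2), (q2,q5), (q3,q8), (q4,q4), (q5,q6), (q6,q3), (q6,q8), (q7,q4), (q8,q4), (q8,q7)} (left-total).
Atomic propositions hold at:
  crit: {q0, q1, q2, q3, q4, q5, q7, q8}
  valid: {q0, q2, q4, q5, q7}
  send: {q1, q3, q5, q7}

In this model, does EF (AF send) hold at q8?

Yes

AF send: least fixpoint, start Z0 = {q1, q3, q5, q7}, add states with every successor in Z. Z1 = {q0, q1, q2, q3, q5, q7}; fixed.
Sat(AF send) = {q0, q1, q2, q3, q5, q7}
EF (AF send): least fixpoint, start Z0 = {q0, q1, q2, q3, q5, q7}, add states with some successor in Z. Z1 = {q0, q1, q2, q3, q5, q6, q7, q8}; fixed.
Sat(EF (AF send)) = {q0, q1, q2, q3, q5, q6, q7, q8}
q8 ∈ Sat(EF (AF send)) = {q0, q1, q2, q3, q5, q6, q7, q8}, so the formula holds at q8.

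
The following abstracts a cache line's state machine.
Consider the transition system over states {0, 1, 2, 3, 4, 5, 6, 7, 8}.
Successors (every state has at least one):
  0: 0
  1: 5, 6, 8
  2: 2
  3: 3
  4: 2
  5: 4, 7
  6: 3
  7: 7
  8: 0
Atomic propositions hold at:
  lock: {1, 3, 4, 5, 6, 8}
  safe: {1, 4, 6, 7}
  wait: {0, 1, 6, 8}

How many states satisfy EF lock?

EF lock: least fixpoint, start Z0 = {1, 3, 4, 5, 6, 8}, add states with some successor in Z. Already a fixed point.
Sat(EF lock) = {1, 3, 4, 5, 6, 8}
|Sat(EF lock)| = |{1, 3, 4, 5, 6, 8}| = 6.

6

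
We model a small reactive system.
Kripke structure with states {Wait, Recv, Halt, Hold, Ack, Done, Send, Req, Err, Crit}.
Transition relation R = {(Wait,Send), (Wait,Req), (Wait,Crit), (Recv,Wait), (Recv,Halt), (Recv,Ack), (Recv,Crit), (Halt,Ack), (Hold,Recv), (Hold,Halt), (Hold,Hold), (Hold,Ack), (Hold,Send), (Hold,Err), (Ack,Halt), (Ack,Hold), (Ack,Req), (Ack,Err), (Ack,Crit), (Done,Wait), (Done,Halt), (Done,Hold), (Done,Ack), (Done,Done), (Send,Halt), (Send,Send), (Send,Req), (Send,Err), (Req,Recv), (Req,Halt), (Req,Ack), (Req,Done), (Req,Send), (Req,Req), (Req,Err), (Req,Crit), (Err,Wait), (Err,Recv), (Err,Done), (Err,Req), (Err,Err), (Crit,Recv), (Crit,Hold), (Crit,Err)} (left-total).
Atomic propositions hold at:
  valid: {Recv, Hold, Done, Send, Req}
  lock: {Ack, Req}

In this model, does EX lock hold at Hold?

Sat(EX lock) = {s : some successor in {Ack, Req}} = {Wait, Recv, Halt, Hold, Ack, Done, Send, Req, Err}
Hold ∈ Sat(EX lock) = {Wait, Recv, Halt, Hold, Ack, Done, Send, Req, Err}, so the formula holds at Hold.

Yes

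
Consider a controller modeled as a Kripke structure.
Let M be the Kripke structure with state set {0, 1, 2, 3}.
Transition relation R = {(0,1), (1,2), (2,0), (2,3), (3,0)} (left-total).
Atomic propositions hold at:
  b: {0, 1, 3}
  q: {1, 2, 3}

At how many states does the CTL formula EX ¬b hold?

1

Sat(¬b) = {2}
Sat(EX ¬b) = {s : some successor in {2}} = {1}
|Sat(EX ¬b)| = |{1}| = 1.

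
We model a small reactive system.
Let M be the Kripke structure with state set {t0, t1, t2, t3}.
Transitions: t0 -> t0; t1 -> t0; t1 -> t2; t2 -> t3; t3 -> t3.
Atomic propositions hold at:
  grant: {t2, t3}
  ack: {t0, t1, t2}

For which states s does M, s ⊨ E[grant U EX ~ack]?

{t2, t3}

Sat(~ack) = {t3}
Sat(EX ~ack) = {s : some successor in {t3}} = {t2, t3}
E[grant U EX ~ack]: least fixpoint, start Z0 = Sat(EX ~ack) = {t2, t3}, add states in Sat(grant) with some successor in Z. Already a fixed point.
Sat(E[grant U EX ~ack]) = {t2, t3}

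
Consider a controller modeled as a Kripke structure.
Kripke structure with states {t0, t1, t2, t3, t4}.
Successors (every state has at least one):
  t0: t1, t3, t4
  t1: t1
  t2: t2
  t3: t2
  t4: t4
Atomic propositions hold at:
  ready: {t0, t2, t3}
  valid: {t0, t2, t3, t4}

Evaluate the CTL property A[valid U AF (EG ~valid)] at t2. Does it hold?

Sat(~valid) = {t1}
EG ~valid: greatest fixpoint, start Z0 = {t1}, keep only states in Sat with some successor in Z. Already a fixed point.
Sat(EG ~valid) = {t1}
AF (EG ~valid): least fixpoint, start Z0 = {t1}, add states with every successor in Z. Already a fixed point.
Sat(AF (EG ~valid)) = {t1}
A[valid U AF (EG ~valid)]: least fixpoint, start Z0 = Sat(AF (EG ~valid)) = {t1}, add states in Sat(valid) with every successor in Z. Already a fixed point.
Sat(A[valid U AF (EG ~valid)]) = {t1}
t2 ∉ Sat(A[valid U AF (EG ~valid)]) = {t1}, so the formula does not hold at t2.

No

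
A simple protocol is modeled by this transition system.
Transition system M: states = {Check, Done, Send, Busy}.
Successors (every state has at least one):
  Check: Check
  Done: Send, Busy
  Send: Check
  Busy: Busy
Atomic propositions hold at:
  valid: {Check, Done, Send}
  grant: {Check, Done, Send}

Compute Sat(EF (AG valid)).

{Check, Done, Send}

AG valid: greatest fixpoint, start Z0 = {Check, Done, Send}, keep only states in Sat with every successor in Z. Z1 = {Check, Send}; fixed.
Sat(AG valid) = {Check, Send}
EF (AG valid): least fixpoint, start Z0 = {Check, Send}, add states with some successor in Z. Z1 = {Check, Done, Send}; fixed.
Sat(EF (AG valid)) = {Check, Done, Send}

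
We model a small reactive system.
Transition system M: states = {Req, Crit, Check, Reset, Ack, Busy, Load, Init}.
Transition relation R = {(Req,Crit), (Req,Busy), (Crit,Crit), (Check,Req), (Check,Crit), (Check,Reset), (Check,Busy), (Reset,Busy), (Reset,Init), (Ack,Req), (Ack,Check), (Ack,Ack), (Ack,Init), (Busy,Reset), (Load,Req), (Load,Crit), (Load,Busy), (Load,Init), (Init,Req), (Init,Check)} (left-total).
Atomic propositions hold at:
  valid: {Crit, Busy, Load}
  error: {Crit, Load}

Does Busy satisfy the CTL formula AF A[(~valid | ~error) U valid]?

Yes

Sat(~valid) = {Req, Check, Reset, Ack, Init}
Sat(~error) = {Req, Check, Reset, Ack, Busy, Init}
Sat(~valid | ~error) = {Req, Check, Reset, Ack, Busy, Init}
A[(~valid | ~error) U valid]: least fixpoint, start Z0 = Sat(valid) = {Crit, Busy, Load}, add states in Sat(~valid | ~error) with every successor in Z. Z1 = {Req, Crit, Busy, Load}; fixed.
Sat(A[(~valid | ~error) U valid]) = {Req, Crit, Busy, Load}
AF A[(~valid | ~error) U valid]: least fixpoint, start Z0 = {Req, Crit, Busy, Load}, add states with every successor in Z. Already a fixed point.
Sat(AF A[(~valid | ~error) U valid]) = {Req, Crit, Busy, Load}
Busy ∈ Sat(AF A[(~valid | ~error) U valid]) = {Req, Crit, Busy, Load}, so the formula holds at Busy.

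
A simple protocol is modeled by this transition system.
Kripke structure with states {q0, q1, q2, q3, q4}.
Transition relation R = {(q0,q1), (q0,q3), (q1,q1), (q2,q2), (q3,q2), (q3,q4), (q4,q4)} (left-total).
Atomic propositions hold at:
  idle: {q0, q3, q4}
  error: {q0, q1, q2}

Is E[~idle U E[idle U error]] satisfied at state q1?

Yes

Sat(~idle) = {q1, q2}
E[idle U error]: least fixpoint, start Z0 = Sat(error) = {q0, q1, q2}, add states in Sat(idle) with some successor in Z. Z1 = {q0, q1, q2, q3}; fixed.
Sat(E[idle U error]) = {q0, q1, q2, q3}
E[~idle U E[idle U error]]: least fixpoint, start Z0 = Sat(E[idle U error]) = {q0, q1, q2, q3}, add states in Sat(~idle) with some successor in Z. Already a fixed point.
Sat(E[~idle U E[idle U error]]) = {q0, q1, q2, q3}
q1 ∈ Sat(E[~idle U E[idle U error]]) = {q0, q1, q2, q3}, so the formula holds at q1.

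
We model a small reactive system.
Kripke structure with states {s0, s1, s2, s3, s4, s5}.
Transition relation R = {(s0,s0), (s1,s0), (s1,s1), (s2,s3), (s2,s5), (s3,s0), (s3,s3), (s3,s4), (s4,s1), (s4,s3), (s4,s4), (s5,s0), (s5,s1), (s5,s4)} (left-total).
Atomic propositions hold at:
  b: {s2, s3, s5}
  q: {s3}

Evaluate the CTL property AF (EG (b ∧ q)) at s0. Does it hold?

No

Sat(b ∧ q) = {s3}
EG (b ∧ q): greatest fixpoint, start Z0 = {s3}, keep only states in Sat with some successor in Z. Already a fixed point.
Sat(EG (b ∧ q)) = {s3}
AF (EG (b ∧ q)): least fixpoint, start Z0 = {s3}, add states with every successor in Z. Already a fixed point.
Sat(AF (EG (b ∧ q))) = {s3}
s0 ∉ Sat(AF (EG (b ∧ q))) = {s3}, so the formula does not hold at s0.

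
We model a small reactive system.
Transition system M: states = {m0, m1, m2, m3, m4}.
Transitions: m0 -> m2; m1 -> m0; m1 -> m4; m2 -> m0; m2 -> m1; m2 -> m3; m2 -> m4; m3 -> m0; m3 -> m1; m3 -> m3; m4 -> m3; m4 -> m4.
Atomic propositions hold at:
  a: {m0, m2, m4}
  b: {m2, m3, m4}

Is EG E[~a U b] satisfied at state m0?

Sat(~a) = {m1, m3}
E[~a U b]: least fixpoint, start Z0 = Sat(b) = {m2, m3, m4}, add states in Sat(~a) with some successor in Z. Z1 = {m1, m2, m3, m4}; fixed.
Sat(E[~a U b]) = {m1, m2, m3, m4}
EG E[~a U b]: greatest fixpoint, start Z0 = {m1, m2, m3, m4}, keep only states in Sat with some successor in Z. Already a fixed point.
Sat(EG E[~a U b]) = {m1, m2, m3, m4}
m0 ∉ Sat(EG E[~a U b]) = {m1, m2, m3, m4}, so the formula does not hold at m0.

No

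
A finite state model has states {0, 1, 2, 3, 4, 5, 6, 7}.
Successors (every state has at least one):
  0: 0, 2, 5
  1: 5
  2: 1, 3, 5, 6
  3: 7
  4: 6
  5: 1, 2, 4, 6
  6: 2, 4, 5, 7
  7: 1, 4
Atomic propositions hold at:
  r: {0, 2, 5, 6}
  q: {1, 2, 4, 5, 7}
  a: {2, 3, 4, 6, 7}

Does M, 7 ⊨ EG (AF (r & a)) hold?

Sat(r & a) = {2, 6}
AF (r & a): least fixpoint, start Z0 = {2, 6}, add states with every successor in Z. Z1 = {2, 4, 6}; fixed.
Sat(AF (r & a)) = {2, 4, 6}
EG (AF (r & a)): greatest fixpoint, start Z0 = {2, 4, 6}, keep only states in Sat with some successor in Z. Already a fixed point.
Sat(EG (AF (r & a))) = {2, 4, 6}
7 ∉ Sat(EG (AF (r & a))) = {2, 4, 6}, so the formula does not hold at 7.

No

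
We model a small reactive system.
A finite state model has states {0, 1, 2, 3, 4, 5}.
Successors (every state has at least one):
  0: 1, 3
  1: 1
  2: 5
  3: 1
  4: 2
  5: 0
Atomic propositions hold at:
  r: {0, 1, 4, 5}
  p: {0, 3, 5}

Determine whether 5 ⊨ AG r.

No

AG r: greatest fixpoint, start Z0 = {0, 1, 4, 5}, keep only states in Sat with every successor in Z. Z1 = {1, 5}; Z2 = {1}; fixed.
Sat(AG r) = {1}
5 ∉ Sat(AG r) = {1}, so the formula does not hold at 5.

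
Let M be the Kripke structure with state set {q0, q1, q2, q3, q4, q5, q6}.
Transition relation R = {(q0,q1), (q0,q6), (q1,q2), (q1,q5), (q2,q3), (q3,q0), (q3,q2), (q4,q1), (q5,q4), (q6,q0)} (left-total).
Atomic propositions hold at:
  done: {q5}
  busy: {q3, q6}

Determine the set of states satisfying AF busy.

AF busy: least fixpoint, start Z0 = {q3, q6}, add states with every successor in Z. Z1 = {q2, q3, q6}; fixed.
Sat(AF busy) = {q2, q3, q6}

{q2, q3, q6}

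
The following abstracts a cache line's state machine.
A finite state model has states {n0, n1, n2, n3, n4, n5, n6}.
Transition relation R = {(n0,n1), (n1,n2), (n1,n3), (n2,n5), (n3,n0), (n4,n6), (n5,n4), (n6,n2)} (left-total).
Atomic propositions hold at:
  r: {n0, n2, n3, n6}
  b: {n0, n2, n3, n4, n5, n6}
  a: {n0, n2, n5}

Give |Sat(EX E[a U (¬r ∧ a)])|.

Sat(¬r) = {n1, n4, n5}
Sat(¬r ∧ a) = {n5}
E[a U (¬r ∧ a)]: least fixpoint, start Z0 = Sat((¬r ∧ a)) = {n5}, add states in Sat(a) with some successor in Z. Z1 = {n2, n5}; fixed.
Sat(E[a U (¬r ∧ a)]) = {n2, n5}
Sat(EX E[a U (¬r ∧ a)]) = {s : some successor in {n2, n5}} = {n1, n2, n6}
|Sat(EX E[a U (¬r ∧ a)])| = |{n1, n2, n6}| = 3.

3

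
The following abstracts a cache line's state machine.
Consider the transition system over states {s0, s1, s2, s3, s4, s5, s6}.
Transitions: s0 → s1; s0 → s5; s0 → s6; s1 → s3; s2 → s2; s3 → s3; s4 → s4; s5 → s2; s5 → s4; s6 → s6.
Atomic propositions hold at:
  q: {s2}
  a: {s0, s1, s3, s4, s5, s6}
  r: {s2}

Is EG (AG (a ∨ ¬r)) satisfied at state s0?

Sat(¬r) = {s0, s1, s3, s4, s5, s6}
Sat(a ∨ ¬r) = {s0, s1, s3, s4, s5, s6}
AG (a ∨ ¬r): greatest fixpoint, start Z0 = {s0, s1, s3, s4, s5, s6}, keep only states in Sat with every successor in Z. Z1 = {s0, s1, s3, s4, s6}; Z2 = {s1, s3, s4, s6}; fixed.
Sat(AG (a ∨ ¬r)) = {s1, s3, s4, s6}
EG (AG (a ∨ ¬r)): greatest fixpoint, start Z0 = {s1, s3, s4, s6}, keep only states in Sat with some successor in Z. Already a fixed point.
Sat(EG (AG (a ∨ ¬r))) = {s1, s3, s4, s6}
s0 ∉ Sat(EG (AG (a ∨ ¬r))) = {s1, s3, s4, s6}, so the formula does not hold at s0.

No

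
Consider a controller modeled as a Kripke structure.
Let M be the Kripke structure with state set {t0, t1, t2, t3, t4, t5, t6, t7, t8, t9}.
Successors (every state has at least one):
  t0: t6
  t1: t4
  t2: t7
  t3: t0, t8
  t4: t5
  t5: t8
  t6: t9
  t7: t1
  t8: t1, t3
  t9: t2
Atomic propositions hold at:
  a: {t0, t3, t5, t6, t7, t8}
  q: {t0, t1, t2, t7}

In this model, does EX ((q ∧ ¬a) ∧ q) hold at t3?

No

Sat(¬a) = {t1, t2, t4, t9}
Sat(q ∧ ¬a) = {t1, t2}
Sat((q ∧ ¬a) ∧ q) = {t1, t2}
Sat(EX ((q ∧ ¬a) ∧ q)) = {s : some successor in {t1, t2}} = {t7, t8, t9}
t3 ∉ Sat(EX ((q ∧ ¬a) ∧ q)) = {t7, t8, t9}, so the formula does not hold at t3.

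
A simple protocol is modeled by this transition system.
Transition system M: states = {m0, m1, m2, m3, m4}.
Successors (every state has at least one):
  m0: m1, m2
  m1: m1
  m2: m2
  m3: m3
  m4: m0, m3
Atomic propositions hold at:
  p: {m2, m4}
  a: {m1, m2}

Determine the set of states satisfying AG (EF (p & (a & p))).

Sat(a & p) = {m2}
Sat(p & (a & p)) = {m2}
EF (p & (a & p)): least fixpoint, start Z0 = {m2}, add states with some successor in Z. Z1 = {m0, m2}; Z2 = {m0, m2, m4}; fixed.
Sat(EF (p & (a & p))) = {m0, m2, m4}
AG (EF (p & (a & p))): greatest fixpoint, start Z0 = {m0, m2, m4}, keep only states in Sat with every successor in Z. Z1 = {m2}; fixed.
Sat(AG (EF (p & (a & p)))) = {m2}

{m2}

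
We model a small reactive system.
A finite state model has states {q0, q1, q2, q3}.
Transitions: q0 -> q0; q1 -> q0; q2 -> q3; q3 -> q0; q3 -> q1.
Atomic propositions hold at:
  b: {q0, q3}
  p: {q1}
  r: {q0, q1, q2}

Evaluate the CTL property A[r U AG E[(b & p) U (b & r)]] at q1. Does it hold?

Yes

Sat(b & p) = ∅
Sat(b & r) = {q0}
E[(b & p) U (b & r)]: least fixpoint, start Z0 = Sat((b & r)) = {q0}, add states in Sat(b & p) with some successor in Z. Already a fixed point.
Sat(E[(b & p) U (b & r)]) = {q0}
AG E[(b & p) U (b & r)]: greatest fixpoint, start Z0 = {q0}, keep only states in Sat with every successor in Z. Already a fixed point.
Sat(AG E[(b & p) U (b & r)]) = {q0}
A[r U AG E[(b & p) U (b & r)]]: least fixpoint, start Z0 = Sat(AG E[(b & p) U (b & r)]) = {q0}, add states in Sat(r) with every successor in Z. Z1 = {q0, q1}; fixed.
Sat(A[r U AG E[(b & p) U (b & r)]]) = {q0, q1}
q1 ∈ Sat(A[r U AG E[(b & p) U (b & r)]]) = {q0, q1}, so the formula holds at q1.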